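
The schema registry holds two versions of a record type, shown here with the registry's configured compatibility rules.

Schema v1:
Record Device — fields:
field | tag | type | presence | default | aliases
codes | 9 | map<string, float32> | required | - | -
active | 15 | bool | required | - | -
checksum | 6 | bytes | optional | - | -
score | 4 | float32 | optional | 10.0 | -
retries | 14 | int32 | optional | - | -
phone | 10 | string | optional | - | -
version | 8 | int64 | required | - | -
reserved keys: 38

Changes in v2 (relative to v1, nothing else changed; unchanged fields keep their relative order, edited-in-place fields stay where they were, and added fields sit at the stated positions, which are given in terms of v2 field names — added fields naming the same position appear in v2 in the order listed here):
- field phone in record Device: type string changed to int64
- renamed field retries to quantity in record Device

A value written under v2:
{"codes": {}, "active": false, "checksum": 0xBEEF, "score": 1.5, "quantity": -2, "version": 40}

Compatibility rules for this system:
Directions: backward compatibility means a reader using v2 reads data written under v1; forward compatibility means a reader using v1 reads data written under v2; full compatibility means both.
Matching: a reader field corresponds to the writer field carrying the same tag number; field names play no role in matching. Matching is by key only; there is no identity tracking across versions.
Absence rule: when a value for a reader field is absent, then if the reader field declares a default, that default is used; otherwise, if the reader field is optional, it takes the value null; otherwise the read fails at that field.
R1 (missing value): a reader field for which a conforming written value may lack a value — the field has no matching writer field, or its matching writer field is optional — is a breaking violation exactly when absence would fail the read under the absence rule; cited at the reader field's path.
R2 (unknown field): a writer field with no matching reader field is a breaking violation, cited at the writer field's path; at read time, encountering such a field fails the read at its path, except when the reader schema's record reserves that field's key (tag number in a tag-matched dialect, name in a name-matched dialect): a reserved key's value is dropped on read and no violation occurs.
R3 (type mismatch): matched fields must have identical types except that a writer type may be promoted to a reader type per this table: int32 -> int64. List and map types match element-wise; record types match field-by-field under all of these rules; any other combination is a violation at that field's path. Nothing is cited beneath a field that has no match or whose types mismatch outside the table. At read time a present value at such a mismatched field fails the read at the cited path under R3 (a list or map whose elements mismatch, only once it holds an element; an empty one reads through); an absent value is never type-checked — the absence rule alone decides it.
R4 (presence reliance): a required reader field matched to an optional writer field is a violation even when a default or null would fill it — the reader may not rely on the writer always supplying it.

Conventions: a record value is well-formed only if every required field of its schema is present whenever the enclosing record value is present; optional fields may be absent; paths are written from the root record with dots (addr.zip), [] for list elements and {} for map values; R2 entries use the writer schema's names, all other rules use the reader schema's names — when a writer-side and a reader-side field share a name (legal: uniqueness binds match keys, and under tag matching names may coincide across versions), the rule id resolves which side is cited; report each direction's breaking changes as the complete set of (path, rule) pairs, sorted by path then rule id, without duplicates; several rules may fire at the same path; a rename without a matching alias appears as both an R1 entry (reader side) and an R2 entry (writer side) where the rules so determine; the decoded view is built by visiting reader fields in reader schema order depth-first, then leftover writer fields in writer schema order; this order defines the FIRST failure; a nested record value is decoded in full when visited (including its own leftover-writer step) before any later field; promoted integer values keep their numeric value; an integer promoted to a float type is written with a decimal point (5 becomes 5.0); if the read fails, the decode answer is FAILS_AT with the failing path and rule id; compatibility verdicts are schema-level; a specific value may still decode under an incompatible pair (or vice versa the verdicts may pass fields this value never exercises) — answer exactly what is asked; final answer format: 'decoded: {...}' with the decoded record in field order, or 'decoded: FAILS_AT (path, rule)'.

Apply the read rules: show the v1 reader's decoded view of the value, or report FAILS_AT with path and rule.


decoded: {"codes": {}, "active": false, "checksum": 0xBEEF, "score": 1.5, "retries": -2, "phone": null, "version": 40}

each type pair in Device: writer, then reader
decode (reader v1):
  codes := {}
  active := false
  checksum := 0xBEEF
  score := 1.5
  retries := -2 (from writer quantity)
  phone := null (not supplied -> null)
  version := 40
  => decoded: {"codes": {}, "active": false, "checksum": 0xBEEF, "score": 1.5, "retries": -2, "phone": null, "version": 40}
checking off the Device differences that do not matter here:
  field phone in record Device: type string changed to int64 -> matters for Device compatibility verdicts, not for this value's decode
  renamed field retries to quantity in record Device -> inert under this dialect — no rule fires on Device and the result does not move


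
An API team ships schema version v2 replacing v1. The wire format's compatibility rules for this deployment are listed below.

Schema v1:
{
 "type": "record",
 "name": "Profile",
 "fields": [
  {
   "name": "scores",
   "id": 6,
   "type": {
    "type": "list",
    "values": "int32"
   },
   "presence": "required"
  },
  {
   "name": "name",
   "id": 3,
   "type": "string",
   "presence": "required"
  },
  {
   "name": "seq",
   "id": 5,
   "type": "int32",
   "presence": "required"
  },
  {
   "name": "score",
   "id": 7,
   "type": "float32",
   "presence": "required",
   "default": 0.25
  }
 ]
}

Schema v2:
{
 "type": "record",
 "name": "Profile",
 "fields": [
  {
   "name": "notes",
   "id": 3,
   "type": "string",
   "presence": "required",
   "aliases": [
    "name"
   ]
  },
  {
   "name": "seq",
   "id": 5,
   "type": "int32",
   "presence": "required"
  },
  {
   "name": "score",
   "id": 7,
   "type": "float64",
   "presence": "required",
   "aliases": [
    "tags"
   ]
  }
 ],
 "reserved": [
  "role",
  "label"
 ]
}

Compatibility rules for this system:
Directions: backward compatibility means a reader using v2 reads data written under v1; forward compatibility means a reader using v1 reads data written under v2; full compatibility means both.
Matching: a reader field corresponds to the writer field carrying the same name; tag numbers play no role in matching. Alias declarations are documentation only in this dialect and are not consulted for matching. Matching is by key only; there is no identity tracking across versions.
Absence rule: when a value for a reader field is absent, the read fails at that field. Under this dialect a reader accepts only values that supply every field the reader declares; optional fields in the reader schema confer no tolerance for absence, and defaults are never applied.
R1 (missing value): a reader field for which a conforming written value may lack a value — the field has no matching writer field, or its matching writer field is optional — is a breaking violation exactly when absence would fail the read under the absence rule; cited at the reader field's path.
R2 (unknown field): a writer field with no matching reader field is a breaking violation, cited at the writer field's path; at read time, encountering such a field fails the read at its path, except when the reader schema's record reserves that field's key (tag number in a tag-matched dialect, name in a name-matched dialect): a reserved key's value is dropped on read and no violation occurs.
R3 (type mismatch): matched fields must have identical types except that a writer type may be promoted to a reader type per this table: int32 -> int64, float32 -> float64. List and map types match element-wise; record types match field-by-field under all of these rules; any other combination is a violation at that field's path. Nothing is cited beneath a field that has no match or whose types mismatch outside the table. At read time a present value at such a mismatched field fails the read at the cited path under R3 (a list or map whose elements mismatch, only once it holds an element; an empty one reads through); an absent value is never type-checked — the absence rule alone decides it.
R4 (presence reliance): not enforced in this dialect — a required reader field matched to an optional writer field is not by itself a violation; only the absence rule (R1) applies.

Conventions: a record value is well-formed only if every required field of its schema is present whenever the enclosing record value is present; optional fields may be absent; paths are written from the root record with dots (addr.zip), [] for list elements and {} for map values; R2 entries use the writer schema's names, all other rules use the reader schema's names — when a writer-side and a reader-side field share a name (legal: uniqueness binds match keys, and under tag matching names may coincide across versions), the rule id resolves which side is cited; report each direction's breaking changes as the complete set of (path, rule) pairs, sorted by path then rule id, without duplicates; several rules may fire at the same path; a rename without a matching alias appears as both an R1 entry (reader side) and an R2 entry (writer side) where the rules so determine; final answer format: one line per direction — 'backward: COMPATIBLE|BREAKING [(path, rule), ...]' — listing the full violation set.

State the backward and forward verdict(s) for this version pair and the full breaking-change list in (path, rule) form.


arrows below run writer -> reader for Profile
checking backward for Profile: reader v2 against writer v1:
  notes: no writer-side match
  seq: paired with writer seq (int32 -> int32; writer required)
  score: paired with writer score (float32 -> float64; writer required)
  scores (writer side), unknown to reader
  name (writer side), unknown to reader
  rule R2 violated at name
  rule R1 violated at notes
  rule R2 violated at scores
  => backward: BREAKING (3)
checking forward for Profile: reader v1 against writer v2:
  scores: no writer-side match
  name: no writer-side match
  seq: paired with writer seq (int32 -> int32; writer required)
  score: paired with writer score (float64 -> float32; writer required)
  notes (writer side), unknown to reader
  rule R1 violated at name
  rule R2 violated at notes
  rule R3 violated at score
  rule R1 violated at scores
  => forward: BREAKING (4)

backward: BREAKING [(name, R2), (notes, R1), (scores, R2)]; forward: BREAKING [(name, R1), (notes, R2), (score, R3), (scores, R1)]


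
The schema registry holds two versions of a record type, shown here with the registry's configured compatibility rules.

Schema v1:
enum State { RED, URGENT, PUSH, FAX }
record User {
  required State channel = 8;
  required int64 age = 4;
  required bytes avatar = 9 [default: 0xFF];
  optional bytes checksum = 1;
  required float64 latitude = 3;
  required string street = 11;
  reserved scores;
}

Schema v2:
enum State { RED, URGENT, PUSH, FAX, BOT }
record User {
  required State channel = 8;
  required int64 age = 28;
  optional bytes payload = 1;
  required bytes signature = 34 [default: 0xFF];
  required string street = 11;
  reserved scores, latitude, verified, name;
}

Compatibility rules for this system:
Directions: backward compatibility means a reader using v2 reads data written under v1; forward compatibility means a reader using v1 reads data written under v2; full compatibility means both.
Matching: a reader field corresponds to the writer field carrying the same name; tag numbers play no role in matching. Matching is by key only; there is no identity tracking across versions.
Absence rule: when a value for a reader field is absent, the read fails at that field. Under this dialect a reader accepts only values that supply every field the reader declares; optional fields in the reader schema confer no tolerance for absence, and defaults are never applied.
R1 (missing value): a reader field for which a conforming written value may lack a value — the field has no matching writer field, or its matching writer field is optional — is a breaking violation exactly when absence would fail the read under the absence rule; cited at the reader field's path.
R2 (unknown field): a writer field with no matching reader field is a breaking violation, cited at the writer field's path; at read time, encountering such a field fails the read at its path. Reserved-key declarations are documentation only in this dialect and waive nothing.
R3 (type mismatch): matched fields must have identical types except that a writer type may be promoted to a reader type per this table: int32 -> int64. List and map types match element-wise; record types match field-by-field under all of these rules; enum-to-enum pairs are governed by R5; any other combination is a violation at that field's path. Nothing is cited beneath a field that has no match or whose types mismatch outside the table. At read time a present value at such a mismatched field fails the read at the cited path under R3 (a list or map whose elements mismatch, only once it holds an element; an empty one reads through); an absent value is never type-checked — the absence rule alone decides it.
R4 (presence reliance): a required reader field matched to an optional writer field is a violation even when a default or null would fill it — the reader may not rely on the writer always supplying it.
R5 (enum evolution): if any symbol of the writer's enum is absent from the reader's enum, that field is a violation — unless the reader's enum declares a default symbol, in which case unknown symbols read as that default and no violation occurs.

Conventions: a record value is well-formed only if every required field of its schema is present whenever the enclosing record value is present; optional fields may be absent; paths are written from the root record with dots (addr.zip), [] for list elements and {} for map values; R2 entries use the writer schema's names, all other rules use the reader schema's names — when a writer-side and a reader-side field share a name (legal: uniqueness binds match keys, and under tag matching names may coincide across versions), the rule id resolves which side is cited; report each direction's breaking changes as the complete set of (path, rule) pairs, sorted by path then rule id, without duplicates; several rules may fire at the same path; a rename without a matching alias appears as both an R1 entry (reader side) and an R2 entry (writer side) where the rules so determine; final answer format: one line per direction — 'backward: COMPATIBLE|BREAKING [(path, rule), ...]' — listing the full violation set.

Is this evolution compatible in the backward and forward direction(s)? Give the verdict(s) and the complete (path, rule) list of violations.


the writer's type comes first in each User pair
backward pass over User, reader schema v2, writer schema v1:
  State -> State, writer required: channel aligns to channel
  int64 -> int64, writer required: age aligns to age
  payload: no writer-side match
  signature: no writer-side match
  string -> string, writer required: street aligns to street
  leftover writer field: avatar
  leftover writer field: checksum
  leftover writer field: latitude
  breaking: (avatar, R2)
  breaking: (checksum, R2)
  breaking: (latitude, R2)
  breaking: (payload, R1)
  breaking: (signature, R1)
  => backward: BREAKING (5)
forward pass over User, reader schema v1, writer schema v2:
  State -> State, writer required: channel aligns to channel
  int64 -> int64, writer required: age aligns to age
  avatar: no writer-side match
  checksum: no writer-side match
  latitude: no writer-side match
  string -> string, writer required: street aligns to street
  leftover writer field: payload
  leftover writer field: signature
  breaking: (avatar, R1)
  breaking: (channel, R5)
  breaking: (checksum, R1)
  breaking: (latitude, R1)
  breaking: (payload, R2)
  breaking: (signature, R2)
  => forward: BREAKING (6)

backward: BREAKING [(avatar, R2), (checksum, R2), (latitude, R2), (payload, R1), (signature, R1)]; forward: BREAKING [(avatar, R1), (channel, R5), (checksum, R1), (latitude, R1), (payload, R2), (signature, R2)]


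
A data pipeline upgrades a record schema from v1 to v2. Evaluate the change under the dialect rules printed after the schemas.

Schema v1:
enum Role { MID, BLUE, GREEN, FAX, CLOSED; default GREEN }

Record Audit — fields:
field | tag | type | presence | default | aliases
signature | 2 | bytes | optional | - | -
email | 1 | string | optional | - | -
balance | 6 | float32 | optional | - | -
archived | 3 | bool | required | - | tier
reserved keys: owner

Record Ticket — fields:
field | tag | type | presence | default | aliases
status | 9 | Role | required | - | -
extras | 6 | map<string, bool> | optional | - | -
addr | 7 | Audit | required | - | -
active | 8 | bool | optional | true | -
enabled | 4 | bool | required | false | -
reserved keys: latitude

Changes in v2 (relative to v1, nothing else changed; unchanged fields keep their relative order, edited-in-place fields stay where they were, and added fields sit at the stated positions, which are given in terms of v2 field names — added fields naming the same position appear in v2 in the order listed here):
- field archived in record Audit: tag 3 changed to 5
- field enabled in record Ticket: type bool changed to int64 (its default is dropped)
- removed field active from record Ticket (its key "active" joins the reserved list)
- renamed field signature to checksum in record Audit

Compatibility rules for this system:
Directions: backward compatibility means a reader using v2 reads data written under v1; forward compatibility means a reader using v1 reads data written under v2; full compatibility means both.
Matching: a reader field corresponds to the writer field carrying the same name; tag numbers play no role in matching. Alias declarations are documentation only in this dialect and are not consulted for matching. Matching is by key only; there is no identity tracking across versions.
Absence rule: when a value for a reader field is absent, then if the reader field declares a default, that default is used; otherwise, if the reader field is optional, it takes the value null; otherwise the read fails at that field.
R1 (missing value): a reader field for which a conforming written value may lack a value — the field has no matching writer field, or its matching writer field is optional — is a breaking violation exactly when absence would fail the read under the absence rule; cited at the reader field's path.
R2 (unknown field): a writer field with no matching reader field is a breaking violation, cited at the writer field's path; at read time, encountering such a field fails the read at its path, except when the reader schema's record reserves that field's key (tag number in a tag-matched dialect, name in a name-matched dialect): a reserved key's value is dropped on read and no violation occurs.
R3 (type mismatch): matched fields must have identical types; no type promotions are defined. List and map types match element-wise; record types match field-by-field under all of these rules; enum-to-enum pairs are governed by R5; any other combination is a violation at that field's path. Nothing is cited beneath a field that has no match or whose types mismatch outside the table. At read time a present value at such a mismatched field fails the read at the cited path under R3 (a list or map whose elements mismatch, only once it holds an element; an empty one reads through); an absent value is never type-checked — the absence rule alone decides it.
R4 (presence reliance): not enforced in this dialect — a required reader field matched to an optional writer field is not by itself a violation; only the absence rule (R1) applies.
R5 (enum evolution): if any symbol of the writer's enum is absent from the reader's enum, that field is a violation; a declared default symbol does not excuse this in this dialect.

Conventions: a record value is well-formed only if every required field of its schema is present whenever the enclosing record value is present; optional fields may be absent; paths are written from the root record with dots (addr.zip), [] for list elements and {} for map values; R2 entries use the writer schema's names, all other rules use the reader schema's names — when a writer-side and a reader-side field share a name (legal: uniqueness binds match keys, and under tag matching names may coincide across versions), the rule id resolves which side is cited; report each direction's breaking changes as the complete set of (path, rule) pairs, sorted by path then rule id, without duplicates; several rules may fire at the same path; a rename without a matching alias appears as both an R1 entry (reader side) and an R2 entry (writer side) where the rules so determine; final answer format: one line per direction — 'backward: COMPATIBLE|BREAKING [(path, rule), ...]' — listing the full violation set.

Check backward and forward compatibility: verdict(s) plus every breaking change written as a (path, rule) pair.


arrows below run writer -> reader for Ticket
checking backward for Ticket: reader v2 against writer v1:
  status: Role -> Role, writer required; from status
  extras: map<string, bool> -> map<string, bool>, writer optional; from extras
  addr: Audit -> Audit, writer required; from addr
  enabled: bool -> int64, writer required; from enabled
  leftover writer field: active
  addr.checksum: no writer match
  addr.email: string -> string, writer optional; from addr.email
  addr.balance: float32 -> float32, writer optional; from addr.balance
  addr.archived: bool -> bool, writer required; from addr.archived
  leftover writer field: addr.signature
  rule R2 violated at addr.signature
  rule R3 violated at enabled
  => 2 violation(s): backward is BREAKING for Ticket
checking forward for Ticket: reader v1 against writer v2:
  status: Role -> Role, writer required; from status
  extras: map<string, bool> -> map<string, bool>, writer optional; from extras
  addr: Audit -> Audit, writer required; from addr
  active: no writer match
  enabled: int64 -> bool, writer required; from enabled
  addr.signature: no writer match
  addr.email: string -> string, writer optional; from addr.email
  addr.balance: float32 -> float32, writer optional; from addr.balance
  addr.archived: bool -> bool, writer required; from addr.archived
  leftover writer field: addr.checksum
  rule R2 violated at addr.checksum
  rule R3 violated at enabled
  => 2 violation(s): forward is BREAKING for Ticket

backward: BREAKING [(addr.signature, R2), (enabled, R3)]; forward: BREAKING [(addr.checksum, R2), (enabled, R3)]


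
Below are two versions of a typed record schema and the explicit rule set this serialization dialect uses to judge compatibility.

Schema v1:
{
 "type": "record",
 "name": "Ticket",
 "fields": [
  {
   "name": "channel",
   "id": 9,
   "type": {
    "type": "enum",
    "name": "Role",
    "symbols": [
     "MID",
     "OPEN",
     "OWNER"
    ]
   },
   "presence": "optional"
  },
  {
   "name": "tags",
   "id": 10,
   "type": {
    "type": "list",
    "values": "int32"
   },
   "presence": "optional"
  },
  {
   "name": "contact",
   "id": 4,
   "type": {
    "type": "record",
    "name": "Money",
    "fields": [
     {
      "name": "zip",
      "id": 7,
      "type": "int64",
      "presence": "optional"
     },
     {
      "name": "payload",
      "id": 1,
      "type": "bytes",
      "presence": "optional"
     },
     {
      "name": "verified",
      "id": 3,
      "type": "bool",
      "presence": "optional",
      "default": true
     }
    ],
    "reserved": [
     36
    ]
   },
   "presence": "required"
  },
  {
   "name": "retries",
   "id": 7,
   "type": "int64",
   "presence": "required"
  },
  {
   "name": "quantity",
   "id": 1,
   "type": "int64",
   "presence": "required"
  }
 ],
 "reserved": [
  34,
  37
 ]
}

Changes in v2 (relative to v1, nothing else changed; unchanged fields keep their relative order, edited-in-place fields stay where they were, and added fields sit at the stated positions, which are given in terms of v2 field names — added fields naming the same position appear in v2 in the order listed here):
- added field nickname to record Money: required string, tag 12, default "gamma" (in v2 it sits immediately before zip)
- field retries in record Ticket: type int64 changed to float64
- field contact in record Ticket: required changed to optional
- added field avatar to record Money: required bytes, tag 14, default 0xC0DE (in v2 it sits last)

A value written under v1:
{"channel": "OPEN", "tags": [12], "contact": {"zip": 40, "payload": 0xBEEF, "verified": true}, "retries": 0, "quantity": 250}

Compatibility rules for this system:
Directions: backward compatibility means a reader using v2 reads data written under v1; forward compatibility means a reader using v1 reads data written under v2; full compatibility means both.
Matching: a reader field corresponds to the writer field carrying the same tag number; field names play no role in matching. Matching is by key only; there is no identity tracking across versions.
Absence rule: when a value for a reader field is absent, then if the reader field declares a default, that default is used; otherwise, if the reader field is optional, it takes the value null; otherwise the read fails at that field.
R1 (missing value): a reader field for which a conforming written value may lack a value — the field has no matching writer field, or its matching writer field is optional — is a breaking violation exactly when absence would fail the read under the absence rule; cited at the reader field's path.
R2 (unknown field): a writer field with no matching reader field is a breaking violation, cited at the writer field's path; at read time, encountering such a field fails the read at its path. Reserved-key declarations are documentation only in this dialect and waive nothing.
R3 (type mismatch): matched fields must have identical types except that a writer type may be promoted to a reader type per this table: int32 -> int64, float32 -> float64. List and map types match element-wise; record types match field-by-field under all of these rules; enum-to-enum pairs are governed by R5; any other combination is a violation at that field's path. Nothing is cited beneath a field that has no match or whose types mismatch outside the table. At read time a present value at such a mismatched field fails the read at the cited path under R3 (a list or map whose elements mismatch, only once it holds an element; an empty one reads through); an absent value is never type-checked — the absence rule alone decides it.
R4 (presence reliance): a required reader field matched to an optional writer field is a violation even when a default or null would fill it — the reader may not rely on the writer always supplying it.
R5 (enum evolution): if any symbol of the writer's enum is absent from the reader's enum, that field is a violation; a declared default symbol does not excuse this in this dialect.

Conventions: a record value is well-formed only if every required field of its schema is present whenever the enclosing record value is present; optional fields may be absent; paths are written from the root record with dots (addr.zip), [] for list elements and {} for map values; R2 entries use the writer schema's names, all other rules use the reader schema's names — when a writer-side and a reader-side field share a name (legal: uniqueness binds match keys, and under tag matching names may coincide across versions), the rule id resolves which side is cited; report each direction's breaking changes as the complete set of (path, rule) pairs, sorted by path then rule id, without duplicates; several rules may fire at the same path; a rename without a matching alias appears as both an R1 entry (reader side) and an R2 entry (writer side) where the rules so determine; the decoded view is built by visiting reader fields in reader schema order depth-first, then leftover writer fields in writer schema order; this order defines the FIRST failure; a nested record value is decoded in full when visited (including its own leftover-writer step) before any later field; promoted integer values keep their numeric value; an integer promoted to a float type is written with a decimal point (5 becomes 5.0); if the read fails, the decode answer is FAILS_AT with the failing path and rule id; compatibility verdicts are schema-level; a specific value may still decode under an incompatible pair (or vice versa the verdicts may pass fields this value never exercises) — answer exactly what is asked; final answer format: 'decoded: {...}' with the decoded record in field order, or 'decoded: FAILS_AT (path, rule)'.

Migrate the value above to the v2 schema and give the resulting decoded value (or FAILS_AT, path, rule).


decoded: FAILS_AT (retries, R3)

in Ticket below, arrows point writer -> reader
decoding the Ticket value with the v2 reader:
  channel := "OPEN"
  tags := [12]
  contact.nickname := "gamma" (no value, default fills)
  contact.zip := 40
  contact.payload := 0xBEEF
  contact.verified := true
  contact.avatar := 0xC0DE (no value, default fills)
  read fails at retries under R3
  => FAILS_AT (retries, R3)
remaining Ticket differences; none change what is asked:
  added field avatar to record Money: required bytes, tag 14, default 0xC0DE (in v2 it sits last) -> affects the rule determinations only; this particular Ticket value decodes identically
  field contact in record Ticket: required changed to optional -> affects the rule determinations only; this particular Ticket value decodes identically
  added field nickname to record Money: required string, tag 12, default "gamma" (in v2 it sits immediately before zip) -> affects the rule determinations only; this particular Ticket value decodes identically


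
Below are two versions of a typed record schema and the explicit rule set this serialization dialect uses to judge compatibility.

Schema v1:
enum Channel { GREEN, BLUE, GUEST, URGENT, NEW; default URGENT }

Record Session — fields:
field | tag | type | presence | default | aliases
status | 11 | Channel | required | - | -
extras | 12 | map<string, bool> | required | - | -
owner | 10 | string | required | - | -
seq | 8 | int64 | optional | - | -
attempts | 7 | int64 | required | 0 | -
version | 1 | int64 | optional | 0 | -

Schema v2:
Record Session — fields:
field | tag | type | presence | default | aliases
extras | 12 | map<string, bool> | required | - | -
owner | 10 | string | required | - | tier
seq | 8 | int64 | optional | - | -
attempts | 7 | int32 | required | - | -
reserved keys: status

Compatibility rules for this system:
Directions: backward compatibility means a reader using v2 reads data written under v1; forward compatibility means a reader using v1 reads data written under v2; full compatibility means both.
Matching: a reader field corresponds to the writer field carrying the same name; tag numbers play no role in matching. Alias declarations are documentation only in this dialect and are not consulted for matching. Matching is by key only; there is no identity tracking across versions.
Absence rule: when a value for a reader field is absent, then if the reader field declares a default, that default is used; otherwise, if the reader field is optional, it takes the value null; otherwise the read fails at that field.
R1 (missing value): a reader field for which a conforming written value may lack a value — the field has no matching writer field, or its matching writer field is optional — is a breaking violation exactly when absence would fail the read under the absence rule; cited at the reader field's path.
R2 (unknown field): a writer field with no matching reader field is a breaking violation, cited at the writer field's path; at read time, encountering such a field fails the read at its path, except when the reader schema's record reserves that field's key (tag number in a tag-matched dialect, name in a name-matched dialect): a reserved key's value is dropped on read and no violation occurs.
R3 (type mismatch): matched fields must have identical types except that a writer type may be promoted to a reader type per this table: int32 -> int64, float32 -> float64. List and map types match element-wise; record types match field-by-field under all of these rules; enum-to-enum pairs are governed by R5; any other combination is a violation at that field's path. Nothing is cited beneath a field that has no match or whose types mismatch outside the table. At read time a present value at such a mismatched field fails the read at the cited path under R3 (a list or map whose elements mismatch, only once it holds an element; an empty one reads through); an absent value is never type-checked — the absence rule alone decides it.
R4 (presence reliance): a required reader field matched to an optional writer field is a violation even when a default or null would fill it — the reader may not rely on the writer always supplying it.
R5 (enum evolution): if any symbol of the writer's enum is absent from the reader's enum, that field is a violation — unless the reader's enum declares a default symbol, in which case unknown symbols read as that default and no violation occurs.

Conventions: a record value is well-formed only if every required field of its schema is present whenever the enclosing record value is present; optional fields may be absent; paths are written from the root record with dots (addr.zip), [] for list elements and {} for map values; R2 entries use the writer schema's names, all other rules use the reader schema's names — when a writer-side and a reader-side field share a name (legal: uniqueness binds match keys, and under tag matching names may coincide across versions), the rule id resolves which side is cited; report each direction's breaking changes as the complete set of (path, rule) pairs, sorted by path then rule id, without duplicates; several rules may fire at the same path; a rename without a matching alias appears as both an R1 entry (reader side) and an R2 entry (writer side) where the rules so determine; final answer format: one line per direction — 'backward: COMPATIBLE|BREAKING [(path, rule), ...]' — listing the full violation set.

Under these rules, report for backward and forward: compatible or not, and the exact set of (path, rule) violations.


the writer's type comes first in each Session pair
backward analysis of Session with v2 as reader and v1 as writer:
  extras <- extras (map<string, bool> -> map<string, bool>, writer required)
  owner <- owner (string -> string, writer required)
  seq <- seq (int64 -> int64, writer optional)
  attempts <- attempts (int64 -> int32, writer required)
  leftover writer field: status
  leftover writer field: version
  violation R3 at attempts
  violation R2 at version
  => backward: BREAKING (2)
forward analysis of Session with v1 as reader and v2 as writer:
  status: no writer match
  extras <- extras (map<string, bool> -> map<string, bool>, writer required)
  owner <- owner (string -> string, writer required)
  seq <- seq (int64 -> int64, writer optional)
  attempts <- attempts (int32 -> int64, writer required)
  version: no writer match
  violation R1 at status
  => forward: BREAKING (1)

backward: BREAKING [(attempts, R3), (version, R2)]; forward: BREAKING [(status, R1)]


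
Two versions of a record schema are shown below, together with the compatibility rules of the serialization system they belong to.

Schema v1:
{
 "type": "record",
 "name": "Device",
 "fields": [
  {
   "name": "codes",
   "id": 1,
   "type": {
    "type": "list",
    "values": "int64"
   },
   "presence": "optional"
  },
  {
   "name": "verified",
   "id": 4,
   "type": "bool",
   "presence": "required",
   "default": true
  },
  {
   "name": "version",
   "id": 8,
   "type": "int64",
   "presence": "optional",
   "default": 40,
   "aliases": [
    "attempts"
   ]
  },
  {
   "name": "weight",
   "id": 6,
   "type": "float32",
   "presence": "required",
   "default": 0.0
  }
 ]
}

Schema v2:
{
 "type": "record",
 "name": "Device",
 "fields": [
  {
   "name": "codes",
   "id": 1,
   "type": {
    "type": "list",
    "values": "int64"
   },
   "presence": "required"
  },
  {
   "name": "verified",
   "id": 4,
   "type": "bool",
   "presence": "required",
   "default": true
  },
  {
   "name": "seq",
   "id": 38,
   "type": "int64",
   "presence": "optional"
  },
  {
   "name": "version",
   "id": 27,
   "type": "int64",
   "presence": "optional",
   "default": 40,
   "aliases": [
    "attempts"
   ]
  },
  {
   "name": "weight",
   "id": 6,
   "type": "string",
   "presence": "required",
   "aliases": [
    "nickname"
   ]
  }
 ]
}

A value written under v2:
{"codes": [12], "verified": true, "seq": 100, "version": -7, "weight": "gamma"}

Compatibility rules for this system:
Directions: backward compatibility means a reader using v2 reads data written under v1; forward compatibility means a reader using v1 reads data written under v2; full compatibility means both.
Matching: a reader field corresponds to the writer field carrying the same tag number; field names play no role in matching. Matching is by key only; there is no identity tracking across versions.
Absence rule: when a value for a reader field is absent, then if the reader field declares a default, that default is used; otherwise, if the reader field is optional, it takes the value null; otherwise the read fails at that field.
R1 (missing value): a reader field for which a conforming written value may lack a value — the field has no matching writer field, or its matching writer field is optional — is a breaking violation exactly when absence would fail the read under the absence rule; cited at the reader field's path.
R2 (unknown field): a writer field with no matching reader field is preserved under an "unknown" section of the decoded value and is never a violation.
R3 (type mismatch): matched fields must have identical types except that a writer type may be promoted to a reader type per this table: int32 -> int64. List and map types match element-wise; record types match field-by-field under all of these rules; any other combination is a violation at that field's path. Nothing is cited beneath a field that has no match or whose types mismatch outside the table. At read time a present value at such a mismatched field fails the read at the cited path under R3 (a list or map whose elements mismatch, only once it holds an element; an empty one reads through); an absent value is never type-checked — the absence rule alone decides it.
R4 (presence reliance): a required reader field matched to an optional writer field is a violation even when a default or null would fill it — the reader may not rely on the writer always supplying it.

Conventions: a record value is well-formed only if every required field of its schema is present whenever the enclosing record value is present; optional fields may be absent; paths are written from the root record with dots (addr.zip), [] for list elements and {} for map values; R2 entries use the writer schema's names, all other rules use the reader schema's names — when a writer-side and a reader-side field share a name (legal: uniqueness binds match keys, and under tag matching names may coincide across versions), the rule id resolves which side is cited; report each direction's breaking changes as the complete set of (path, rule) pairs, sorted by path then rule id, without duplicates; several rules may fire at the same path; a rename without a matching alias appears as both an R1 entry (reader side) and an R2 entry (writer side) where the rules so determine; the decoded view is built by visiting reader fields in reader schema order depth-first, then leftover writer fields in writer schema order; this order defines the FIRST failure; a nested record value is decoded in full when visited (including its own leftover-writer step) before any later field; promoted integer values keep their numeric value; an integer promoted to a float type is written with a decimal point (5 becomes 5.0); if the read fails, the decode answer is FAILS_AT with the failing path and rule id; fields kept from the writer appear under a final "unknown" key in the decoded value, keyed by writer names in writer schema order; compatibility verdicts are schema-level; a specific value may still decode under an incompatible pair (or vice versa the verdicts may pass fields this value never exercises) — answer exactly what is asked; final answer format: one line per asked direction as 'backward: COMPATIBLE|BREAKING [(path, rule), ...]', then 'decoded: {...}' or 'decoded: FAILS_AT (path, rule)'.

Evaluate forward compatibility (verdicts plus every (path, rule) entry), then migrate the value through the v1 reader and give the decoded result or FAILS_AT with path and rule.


the writer's type comes first in each Device pair
forward on Device — v1 reading data written by v2:
  codes: list<int64> -> list<int64>, writer required; from codes
  verified: bool -> bool, writer required; from verified
  version: no writer-side match
  weight: string -> float32, writer required; from weight
  writer seq: unknown to reader
  writer version: unknown to reader
  R3 fires at weight
  => forward verdict for Device: BREAKING, 1 violation(s)
decode walk for Device under reader schema v1:
  codes := [12]
  verified := true
  version := 40 (no value, default fills)
  read fails at weight under R3
  => FAILS_AT (weight, R3)
the other Device changes do not affect what is asked:
  field codes in record Device: optional changed to required -> affects backward compatibility only, which is not asked
  field version in record Device: tag 8 changed to 27 -> triggers nothing under Device's printed rules — same verdict
  added field seq to record Device: optional int64, tag 38 (in v2 it sits immediately before version) -> triggers nothing under Device's printed rules — same verdict

forward: BREAKING [(weight, R3)]; decoded: FAILS_AT (weight, R3)
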